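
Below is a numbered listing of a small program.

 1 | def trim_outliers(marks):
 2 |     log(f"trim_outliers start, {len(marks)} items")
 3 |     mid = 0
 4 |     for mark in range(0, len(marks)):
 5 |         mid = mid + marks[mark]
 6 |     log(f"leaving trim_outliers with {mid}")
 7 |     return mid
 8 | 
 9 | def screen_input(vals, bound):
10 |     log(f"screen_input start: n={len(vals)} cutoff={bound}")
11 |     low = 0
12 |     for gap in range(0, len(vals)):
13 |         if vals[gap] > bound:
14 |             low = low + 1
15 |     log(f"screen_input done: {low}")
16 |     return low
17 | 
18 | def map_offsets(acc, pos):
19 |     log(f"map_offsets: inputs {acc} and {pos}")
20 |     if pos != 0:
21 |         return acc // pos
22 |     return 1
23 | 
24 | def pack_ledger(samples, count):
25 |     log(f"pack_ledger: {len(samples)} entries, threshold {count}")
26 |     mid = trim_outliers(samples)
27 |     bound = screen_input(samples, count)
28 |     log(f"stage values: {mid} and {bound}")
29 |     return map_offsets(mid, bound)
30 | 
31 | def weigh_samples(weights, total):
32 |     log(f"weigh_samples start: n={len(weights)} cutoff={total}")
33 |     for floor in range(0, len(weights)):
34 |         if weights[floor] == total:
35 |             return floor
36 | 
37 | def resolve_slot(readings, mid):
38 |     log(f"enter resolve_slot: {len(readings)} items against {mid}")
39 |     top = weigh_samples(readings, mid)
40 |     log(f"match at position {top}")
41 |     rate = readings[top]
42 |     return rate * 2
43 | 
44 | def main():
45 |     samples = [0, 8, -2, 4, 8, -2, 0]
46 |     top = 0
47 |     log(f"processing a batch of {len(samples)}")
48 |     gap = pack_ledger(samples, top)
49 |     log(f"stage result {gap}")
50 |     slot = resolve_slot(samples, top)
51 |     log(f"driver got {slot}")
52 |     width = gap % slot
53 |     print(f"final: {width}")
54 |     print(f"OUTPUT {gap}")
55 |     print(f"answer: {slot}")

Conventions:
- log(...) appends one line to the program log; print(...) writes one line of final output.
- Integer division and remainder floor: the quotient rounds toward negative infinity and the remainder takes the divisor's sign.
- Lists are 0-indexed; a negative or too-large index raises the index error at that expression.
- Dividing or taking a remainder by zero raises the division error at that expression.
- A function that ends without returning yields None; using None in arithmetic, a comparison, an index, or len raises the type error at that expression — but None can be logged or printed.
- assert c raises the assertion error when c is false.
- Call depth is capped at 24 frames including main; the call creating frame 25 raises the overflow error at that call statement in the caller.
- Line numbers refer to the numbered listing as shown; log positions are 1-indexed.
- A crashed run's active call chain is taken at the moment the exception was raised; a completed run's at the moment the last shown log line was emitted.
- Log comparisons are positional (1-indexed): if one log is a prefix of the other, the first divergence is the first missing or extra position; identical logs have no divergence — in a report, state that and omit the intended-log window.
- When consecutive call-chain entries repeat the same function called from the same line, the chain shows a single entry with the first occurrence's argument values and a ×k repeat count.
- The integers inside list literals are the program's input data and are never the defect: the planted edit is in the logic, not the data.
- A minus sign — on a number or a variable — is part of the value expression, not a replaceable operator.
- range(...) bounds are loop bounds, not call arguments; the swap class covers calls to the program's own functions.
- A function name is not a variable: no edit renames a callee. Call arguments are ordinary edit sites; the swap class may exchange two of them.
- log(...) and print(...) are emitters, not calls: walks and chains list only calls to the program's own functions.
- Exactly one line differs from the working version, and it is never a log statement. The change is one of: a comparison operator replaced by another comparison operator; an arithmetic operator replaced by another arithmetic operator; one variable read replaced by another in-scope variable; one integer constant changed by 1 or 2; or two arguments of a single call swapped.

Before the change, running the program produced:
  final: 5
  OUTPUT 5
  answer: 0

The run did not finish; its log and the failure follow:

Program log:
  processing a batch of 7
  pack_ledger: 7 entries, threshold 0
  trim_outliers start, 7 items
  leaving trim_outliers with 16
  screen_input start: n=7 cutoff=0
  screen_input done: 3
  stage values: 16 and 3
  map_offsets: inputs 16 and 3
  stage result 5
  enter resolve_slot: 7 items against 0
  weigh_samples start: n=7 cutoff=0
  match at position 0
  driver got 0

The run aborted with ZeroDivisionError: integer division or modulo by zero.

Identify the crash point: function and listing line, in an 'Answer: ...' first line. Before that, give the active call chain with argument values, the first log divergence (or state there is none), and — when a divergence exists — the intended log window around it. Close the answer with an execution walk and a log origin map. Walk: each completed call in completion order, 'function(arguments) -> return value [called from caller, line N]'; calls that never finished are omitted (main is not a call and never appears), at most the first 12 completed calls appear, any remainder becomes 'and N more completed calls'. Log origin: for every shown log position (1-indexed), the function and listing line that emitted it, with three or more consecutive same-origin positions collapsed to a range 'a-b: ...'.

Answer: the error was raised in main, line 52.
The tell: The logs agree in full; the defect surfaces as the crash itself.
Call chain: main.
First divergence: none — the logs agree in full.
Execution walk:
  trim_outliers([0, 8, -2, 4, 8, -2, 0]) -> 16  [called from pack_ledger, line 26]
  screen_input([0, 8, -2, 4, 8, -2, 0], 0) -> 3  [called from pack_ledger, line 27]
  map_offsets(16, 3) -> 5  [called from pack_ledger, line 29]
  pack_ledger([0, 8, -2, 4, 8, -2, 0], 0) -> 5  [called from main, line 48]
  weigh_samples([0, 8, -2, 4, 8, -2, 0], 0) -> 0  [called from resolve_slot, line 39]
  resolve_slot([0, 8, -2, 4, 8, -2, 0], 0) -> 0  [called from main, line 50]
Log line origins:
  1: logged in main at line 47
  2: logged in pack_ledger at line 25
  3: logged in trim_outliers at line 2
  4: logged in trim_outliers at line 6
  5: logged in screen_input at line 10
  6: logged in screen_input at line 15
  7: logged in pack_ledger at line 28
  8: logged in map_offsets at line 19
  9: logged in main at line 49
  10: logged in resolve_slot at line 38
  11: logged in weigh_samples at line 32
  12: logged in resolve_slot at line 40
  13: logged in main at line 51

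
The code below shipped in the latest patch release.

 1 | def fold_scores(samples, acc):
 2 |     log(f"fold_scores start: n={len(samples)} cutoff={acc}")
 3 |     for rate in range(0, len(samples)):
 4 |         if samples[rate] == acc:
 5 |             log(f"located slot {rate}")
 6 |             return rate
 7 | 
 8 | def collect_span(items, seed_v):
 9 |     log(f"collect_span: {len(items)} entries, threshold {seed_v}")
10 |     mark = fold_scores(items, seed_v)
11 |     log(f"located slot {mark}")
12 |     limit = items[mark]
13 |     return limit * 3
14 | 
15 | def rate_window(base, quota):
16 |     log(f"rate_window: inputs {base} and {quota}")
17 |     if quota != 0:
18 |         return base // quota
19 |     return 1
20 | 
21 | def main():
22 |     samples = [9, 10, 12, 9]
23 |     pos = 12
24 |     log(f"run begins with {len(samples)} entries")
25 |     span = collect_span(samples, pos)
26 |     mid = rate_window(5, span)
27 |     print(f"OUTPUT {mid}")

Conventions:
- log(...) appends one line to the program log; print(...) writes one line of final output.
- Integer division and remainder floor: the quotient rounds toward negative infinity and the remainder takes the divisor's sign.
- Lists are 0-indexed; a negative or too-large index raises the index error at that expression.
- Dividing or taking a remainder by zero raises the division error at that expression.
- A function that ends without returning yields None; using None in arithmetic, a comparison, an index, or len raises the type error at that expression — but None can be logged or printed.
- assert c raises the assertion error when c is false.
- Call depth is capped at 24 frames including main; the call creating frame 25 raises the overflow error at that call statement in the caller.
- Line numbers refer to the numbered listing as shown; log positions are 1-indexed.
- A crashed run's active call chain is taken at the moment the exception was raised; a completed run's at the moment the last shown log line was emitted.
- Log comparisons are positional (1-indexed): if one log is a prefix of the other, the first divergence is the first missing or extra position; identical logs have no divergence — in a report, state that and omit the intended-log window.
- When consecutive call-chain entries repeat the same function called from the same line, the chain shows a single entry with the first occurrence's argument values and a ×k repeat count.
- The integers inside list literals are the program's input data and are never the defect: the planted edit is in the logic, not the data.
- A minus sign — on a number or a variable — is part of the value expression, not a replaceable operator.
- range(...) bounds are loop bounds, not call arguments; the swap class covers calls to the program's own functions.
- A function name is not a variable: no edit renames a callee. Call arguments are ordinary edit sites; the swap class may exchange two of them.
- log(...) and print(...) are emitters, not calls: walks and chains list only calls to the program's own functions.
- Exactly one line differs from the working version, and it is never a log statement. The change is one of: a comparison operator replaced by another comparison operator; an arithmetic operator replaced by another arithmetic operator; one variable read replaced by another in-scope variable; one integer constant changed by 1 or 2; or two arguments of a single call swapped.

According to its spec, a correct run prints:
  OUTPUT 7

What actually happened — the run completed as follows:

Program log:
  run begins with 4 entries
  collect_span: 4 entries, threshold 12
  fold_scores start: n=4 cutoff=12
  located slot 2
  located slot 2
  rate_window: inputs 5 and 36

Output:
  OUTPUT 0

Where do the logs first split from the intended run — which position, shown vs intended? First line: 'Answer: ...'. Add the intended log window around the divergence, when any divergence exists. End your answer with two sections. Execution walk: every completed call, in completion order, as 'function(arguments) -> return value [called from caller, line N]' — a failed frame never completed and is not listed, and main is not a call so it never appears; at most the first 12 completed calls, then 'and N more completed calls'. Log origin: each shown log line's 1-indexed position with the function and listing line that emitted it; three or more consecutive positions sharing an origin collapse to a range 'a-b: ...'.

Answer: at position 6 the run shows 'rate_window: inputs 5 and 36' where the working version logs 'rate_window: inputs 36 and 5'.
Intended log window:
  4: located slot 2
  5: located slot 2
  6: rate_window: inputs 36 and 5
Execution walk:
  fold_scores([9, 10, 12, 9], 12) -> 2  [called from collect_span, line 10]
  collect_span([9, 10, 12, 9], 12) -> 36  [called from main, line 25]
  rate_window(5, 36) -> 0  [called from main, line 26]
Log line origins:
  1: logged in main at line 24
  2: logged in collect_span at line 9
  3: logged in fold_scores at line 2
  4: logged in fold_scores at line 5
  5: logged in collect_span at line 11
  6: logged in rate_window at line 16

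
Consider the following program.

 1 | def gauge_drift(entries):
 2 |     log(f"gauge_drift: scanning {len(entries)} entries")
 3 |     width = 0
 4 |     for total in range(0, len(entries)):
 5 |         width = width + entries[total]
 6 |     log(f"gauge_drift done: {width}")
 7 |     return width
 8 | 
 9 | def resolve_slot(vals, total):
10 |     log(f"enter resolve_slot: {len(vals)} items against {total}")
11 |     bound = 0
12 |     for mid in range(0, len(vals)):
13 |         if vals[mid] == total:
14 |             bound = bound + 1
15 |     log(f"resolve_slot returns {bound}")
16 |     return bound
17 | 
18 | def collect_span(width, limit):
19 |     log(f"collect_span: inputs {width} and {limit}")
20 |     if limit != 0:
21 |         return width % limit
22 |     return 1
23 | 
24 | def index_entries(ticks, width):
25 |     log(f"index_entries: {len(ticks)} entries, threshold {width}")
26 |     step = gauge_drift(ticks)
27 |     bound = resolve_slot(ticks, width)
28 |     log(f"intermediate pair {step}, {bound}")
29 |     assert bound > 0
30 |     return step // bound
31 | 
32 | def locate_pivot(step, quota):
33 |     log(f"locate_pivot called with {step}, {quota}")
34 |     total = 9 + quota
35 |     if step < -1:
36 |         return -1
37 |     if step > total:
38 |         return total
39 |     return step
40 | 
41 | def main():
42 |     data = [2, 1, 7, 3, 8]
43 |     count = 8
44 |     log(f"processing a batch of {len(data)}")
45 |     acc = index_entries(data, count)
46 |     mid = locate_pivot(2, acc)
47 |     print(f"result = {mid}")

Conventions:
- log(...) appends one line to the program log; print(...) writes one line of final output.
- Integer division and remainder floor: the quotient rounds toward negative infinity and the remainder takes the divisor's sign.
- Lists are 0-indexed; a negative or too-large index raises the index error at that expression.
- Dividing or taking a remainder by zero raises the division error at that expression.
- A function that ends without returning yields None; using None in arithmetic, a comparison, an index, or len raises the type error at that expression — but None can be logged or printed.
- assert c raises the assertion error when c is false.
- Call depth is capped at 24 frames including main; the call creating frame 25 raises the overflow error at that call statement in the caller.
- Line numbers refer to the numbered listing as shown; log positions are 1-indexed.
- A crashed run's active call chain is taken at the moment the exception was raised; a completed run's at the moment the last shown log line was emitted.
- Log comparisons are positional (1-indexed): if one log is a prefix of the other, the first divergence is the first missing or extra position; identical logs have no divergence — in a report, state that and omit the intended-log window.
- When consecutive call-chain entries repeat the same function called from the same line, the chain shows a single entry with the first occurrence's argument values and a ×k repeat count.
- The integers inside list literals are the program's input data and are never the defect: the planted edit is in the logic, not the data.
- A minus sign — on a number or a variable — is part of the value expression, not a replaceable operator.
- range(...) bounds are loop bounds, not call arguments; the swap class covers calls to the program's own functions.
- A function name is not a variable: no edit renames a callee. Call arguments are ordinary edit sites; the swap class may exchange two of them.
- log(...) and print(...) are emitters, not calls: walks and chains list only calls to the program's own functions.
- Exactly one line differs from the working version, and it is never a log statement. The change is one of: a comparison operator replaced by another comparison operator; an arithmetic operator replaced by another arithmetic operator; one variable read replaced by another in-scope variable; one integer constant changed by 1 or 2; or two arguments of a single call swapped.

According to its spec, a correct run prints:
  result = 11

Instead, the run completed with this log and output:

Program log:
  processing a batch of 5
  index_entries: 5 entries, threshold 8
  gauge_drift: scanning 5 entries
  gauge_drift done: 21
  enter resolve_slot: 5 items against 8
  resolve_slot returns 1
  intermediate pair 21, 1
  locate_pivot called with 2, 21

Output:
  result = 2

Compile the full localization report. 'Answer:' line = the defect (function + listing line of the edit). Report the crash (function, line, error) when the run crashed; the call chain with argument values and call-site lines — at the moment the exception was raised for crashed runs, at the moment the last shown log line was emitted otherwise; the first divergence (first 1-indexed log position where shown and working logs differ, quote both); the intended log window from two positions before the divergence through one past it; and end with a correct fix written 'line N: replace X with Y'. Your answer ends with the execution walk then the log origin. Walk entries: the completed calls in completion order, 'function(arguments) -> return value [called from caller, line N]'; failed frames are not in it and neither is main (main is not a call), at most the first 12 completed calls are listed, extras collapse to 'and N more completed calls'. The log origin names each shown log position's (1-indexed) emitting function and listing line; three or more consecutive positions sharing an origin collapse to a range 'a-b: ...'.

Answer: the defect is in main at line 46.
Key observation: The earliest visible damage is log position 8 — 'locate_pivot called with 2, 21' rather than the intended 'locate_pivot called with 21, 2'.
Call chain: main -> locate_pivot(2, 21) (called at line 46).
First divergence: position 8 — the shown line 'locate_pivot called with 2, 21' should read 'locate_pivot called with 21, 2'.
Intended log window:
  6: resolve_slot returns 1
  7: intermediate pair 21, 1
  8: locate_pivot called with 21, 2
Execution walk:
  gauge_drift([2, 1, 7, 3, 8]) -> 21  [called from index_entries, line 26]
  resolve_slot([2, 1, 7, 3, 8], 8) -> 1  [called from index_entries, line 27]
  index_entries([2, 1, 7, 3, 8], 8) -> 21  [called from main, line 45]
  locate_pivot(2, 21) -> 2  [called from main, line 46]
Log origins:
  1: logged in main at line 44
  2: logged in index_entries at line 25
  3: logged in gauge_drift at line 2
  4: logged in gauge_drift at line 6
  5: logged in resolve_slot at line 10
  6: logged in resolve_slot at line 15
  7: logged in index_entries at line 28
  8: logged in locate_pivot at line 33
A correct fix: line 46: replace `locate_pivot(2, acc)` with `locate_pivot(acc, 2)`.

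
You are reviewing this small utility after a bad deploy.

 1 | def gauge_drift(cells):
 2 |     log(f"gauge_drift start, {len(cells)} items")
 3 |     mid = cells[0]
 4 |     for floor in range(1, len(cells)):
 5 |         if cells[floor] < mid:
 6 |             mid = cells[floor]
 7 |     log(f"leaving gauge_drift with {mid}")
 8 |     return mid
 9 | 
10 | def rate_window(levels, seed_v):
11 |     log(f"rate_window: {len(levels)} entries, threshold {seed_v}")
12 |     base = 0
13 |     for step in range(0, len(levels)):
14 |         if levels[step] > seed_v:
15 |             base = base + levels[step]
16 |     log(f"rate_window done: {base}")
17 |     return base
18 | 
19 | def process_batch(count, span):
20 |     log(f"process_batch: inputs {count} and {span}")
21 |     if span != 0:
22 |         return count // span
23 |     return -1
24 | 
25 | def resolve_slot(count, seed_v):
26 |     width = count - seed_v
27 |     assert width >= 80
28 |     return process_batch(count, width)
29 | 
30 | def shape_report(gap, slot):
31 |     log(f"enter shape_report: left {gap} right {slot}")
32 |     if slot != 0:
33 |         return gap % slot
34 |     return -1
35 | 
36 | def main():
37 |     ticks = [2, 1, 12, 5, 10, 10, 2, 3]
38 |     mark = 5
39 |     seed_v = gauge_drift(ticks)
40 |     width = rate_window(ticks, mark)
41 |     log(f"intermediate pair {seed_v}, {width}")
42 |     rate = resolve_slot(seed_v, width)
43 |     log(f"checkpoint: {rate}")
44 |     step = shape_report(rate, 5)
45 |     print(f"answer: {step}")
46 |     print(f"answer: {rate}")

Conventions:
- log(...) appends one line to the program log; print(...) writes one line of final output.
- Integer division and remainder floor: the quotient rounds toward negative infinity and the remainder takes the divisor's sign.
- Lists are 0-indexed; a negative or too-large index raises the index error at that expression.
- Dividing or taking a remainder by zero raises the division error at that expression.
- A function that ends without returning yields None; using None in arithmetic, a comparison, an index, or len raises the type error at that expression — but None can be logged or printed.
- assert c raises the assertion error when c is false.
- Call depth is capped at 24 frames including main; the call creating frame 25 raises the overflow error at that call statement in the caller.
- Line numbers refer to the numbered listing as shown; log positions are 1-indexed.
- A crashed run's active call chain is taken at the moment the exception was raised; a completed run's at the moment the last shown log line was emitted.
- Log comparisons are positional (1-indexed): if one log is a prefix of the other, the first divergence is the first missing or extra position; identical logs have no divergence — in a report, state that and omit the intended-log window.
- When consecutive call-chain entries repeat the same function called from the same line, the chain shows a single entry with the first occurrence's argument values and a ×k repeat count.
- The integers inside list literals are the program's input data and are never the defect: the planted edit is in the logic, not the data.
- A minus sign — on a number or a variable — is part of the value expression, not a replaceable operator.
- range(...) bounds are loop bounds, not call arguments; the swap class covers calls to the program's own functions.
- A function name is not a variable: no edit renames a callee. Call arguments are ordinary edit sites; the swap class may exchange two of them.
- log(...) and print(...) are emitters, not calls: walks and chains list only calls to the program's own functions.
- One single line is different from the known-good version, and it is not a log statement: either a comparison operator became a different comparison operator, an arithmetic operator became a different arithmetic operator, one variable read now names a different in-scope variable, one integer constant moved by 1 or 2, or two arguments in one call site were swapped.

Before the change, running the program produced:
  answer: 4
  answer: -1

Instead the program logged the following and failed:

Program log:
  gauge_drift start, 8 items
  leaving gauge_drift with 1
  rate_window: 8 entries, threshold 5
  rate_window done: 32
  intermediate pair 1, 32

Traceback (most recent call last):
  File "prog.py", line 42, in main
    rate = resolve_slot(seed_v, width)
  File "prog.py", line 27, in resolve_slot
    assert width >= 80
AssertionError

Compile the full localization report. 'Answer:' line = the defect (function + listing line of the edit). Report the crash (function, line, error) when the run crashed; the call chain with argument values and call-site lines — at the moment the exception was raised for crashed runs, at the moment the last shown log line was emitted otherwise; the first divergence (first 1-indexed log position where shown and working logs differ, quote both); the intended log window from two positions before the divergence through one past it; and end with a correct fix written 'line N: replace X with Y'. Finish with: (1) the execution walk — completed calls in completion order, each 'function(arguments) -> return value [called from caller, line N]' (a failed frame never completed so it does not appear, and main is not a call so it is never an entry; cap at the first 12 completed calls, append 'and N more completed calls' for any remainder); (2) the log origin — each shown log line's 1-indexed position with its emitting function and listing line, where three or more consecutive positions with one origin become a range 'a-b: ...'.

Answer: the defect is in resolve_slot at line 27.
Key observation: The shown log is a 5-line prefix of the intended one, whose next entry is 'process_batch: inputs 1 and -31'.
Crash: resolve_slot, line 27, AssertionError.
Call chain: main -> resolve_slot(1, 32) (called at line 42).
First divergence: position 6 — after 5 matching lines the faulty run goes silent; intended next line 'process_batch: inputs 1 and -31'.
Intended log window:
  4: rate_window done: 32
  5: intermediate pair 1, 32
  6: process_batch: inputs 1 and -31
  7: checkpoint: -1
Execution walk:
  gauge_drift([2, 1, 12, 5, 10, 10, 2, 3]) -> 1  [called from main, line 39]
  rate_window([2, 1, 12, 5, 10, 10, 2, 3], 5) -> 32  [called from main, line 40]
Log origin:
  1 — gauge_drift, line 2
  2 — gauge_drift, line 7
  3 — rate_window, line 11
  4 — rate_window, line 16
  5 — main, line 41
A correct fix: line 27: replace `>=` with `<=`.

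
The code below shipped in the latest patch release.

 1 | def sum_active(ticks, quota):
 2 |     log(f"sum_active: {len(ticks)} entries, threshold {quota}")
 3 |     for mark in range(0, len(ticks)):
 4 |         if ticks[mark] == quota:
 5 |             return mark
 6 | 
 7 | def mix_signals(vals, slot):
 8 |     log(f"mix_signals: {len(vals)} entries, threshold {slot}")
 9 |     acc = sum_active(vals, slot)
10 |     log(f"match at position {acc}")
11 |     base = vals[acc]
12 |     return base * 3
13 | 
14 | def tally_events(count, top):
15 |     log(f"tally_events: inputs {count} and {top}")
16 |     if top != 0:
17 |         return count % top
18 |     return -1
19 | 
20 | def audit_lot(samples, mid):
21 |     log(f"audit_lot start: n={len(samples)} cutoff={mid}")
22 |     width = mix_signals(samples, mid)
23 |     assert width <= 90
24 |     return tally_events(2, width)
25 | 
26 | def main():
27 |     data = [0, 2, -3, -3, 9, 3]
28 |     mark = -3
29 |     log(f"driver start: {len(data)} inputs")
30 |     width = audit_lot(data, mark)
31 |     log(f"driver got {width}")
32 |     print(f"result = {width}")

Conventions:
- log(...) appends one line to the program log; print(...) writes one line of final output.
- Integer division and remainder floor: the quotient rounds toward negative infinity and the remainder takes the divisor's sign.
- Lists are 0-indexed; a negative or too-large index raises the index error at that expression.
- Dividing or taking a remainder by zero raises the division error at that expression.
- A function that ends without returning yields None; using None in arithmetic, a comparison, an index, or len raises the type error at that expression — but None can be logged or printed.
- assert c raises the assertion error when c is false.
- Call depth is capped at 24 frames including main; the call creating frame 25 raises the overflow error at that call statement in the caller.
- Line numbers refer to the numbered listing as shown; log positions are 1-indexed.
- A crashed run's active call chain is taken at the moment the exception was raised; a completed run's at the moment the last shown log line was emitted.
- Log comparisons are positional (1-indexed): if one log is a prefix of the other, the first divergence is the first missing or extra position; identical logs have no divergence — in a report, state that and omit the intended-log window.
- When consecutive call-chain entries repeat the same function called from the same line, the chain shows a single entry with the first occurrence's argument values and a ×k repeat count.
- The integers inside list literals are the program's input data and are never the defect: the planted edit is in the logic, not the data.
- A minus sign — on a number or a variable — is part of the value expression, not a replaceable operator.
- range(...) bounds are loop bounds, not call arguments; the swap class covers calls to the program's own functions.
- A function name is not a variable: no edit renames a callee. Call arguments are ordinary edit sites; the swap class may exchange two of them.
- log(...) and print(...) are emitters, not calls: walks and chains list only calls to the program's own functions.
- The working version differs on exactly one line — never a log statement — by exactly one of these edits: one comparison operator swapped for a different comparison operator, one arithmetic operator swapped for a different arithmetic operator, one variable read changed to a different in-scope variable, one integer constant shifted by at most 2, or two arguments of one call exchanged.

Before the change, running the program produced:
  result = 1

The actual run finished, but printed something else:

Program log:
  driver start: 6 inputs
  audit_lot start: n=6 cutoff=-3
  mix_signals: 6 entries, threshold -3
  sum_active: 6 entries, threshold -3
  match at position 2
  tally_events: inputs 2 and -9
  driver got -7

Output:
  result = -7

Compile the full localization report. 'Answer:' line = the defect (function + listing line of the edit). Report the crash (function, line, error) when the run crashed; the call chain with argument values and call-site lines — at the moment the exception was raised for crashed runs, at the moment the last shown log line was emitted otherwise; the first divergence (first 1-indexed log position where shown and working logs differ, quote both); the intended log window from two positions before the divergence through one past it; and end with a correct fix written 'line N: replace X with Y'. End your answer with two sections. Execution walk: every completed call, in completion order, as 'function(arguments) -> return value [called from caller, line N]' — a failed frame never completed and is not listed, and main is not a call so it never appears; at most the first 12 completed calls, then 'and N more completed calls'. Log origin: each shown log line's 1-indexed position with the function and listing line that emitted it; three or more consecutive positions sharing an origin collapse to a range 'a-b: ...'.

Answer: the defect is in audit_lot at line 24.
Key fact: Everything matches until log position 6, which reads 'tally_events: inputs 2 and -9' in place of 'tally_events: inputs -9 and 2'.
Call chain: main.
First divergence: position 6; shown 'tally_events: inputs 2 and -9' vs intended 'tally_events: inputs -9 and 2'.
Intended log window:
  4: sum_active: 6 entries, threshold -3
  5: match at position 2
  6: tally_events: inputs -9 and 2
  7: driver got 1
Execution walk:
  sum_active([0, 2, -3, -3, 9, 3], -3) -> 2  [called from mix_signals, line 9]
  mix_signals([0, 2, -3, -3, 9, 3], -3) -> -9  [called from audit_lot, line 22]
  tally_events(2, -9) -> -7  [called from audit_lot, line 24]
  audit_lot([0, 2, -3, -3, 9, 3], -3) -> -7  [called from main, line 30]
Log origins:
  1: logged in main at line 29
  2: logged in audit_lot at line 21
  3: logged in mix_signals at line 8
  4: logged in sum_active at line 2
  5: logged in mix_signals at line 10
  6: logged in tally_events at line 15
  7: logged in main at line 31
A correct fix: line 24: replace `tally_events(2, width)` with `tally_events(width, 2)`.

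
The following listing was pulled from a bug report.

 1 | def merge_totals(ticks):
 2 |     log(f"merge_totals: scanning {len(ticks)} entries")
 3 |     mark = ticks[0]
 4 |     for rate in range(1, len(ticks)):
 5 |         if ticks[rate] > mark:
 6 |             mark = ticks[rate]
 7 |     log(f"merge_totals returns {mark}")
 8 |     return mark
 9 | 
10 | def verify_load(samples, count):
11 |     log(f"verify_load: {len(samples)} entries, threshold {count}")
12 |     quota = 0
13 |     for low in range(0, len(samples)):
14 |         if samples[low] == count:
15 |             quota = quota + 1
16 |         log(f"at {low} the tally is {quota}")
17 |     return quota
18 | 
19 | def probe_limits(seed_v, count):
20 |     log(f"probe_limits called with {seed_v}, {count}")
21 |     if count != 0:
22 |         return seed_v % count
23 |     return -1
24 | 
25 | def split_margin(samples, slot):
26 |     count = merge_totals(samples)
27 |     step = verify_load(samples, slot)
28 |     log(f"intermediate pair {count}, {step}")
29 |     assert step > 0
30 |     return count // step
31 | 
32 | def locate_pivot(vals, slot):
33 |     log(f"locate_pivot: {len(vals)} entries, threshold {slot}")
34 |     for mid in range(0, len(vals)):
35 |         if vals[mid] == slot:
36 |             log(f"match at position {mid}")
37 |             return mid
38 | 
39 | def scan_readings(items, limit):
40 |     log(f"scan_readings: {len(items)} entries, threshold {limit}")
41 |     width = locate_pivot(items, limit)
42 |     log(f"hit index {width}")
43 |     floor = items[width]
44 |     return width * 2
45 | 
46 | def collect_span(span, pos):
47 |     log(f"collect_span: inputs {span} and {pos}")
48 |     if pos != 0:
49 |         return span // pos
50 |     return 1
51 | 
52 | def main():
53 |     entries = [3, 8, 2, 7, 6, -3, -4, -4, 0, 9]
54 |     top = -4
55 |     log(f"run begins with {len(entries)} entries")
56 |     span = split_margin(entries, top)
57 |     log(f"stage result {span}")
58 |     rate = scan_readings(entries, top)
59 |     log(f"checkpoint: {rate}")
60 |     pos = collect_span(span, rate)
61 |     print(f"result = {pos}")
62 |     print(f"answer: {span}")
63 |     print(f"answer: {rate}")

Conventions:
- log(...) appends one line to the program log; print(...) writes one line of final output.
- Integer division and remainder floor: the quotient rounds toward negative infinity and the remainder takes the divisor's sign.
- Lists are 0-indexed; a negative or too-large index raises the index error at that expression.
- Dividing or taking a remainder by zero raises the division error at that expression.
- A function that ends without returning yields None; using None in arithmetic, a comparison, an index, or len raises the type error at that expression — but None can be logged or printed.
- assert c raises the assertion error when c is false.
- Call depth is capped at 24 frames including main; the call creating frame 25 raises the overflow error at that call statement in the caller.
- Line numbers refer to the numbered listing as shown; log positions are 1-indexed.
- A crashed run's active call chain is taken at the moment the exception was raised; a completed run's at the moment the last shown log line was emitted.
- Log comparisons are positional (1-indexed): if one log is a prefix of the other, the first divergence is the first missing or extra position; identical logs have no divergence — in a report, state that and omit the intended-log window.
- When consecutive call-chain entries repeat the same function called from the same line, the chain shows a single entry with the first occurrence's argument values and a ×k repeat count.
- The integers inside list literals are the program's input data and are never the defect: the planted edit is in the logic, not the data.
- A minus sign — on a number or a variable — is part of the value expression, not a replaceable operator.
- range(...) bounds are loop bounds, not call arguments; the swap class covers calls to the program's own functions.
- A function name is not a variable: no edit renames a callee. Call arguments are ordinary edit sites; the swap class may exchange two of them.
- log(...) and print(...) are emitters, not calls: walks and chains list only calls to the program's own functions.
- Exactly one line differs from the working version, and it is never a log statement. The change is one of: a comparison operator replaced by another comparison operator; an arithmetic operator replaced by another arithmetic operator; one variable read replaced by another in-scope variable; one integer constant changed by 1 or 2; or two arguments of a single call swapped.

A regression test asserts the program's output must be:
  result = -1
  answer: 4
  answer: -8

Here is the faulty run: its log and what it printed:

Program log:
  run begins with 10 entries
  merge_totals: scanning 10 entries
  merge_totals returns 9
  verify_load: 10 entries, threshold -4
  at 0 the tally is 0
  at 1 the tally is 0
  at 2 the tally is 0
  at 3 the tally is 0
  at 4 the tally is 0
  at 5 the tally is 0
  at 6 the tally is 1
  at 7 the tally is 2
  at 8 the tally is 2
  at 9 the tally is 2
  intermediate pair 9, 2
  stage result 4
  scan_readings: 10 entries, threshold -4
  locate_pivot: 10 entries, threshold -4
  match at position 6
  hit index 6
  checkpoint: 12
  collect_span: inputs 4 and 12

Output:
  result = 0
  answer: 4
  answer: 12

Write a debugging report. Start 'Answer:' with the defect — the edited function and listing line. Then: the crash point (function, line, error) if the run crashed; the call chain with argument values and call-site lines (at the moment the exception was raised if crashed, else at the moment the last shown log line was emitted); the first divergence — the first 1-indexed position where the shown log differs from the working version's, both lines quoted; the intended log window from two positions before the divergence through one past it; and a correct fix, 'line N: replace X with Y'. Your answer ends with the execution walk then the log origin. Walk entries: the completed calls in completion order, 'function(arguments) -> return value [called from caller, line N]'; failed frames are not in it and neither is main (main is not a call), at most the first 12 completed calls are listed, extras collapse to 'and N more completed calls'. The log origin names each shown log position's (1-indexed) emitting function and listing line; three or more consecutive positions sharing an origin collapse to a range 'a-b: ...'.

Answer: the defect is in scan_readings at line 44.
Core observation: Position 21 is the first bad log line: 'checkpoint: 12' should read 'checkpoint: -8'.
Call chain: main -> collect_span(4, 12) (called at line 60).
First divergence: position 21 — shown 'checkpoint: 12', intended 'checkpoint: -8'.
Intended log window:
  19: match at position 6
  20: hit index 6
  21: checkpoint: -8
  22: collect_span: inputs 4 and -8
Execution walk:
  merge_totals([3, 8, 2, 7, 6, -3, -4, -4, 0, 9]) -> 9  [called from split_margin, line 26]
  verify_load([3, 8, 2, 7, 6, -3, -4, -4, 0, 9], -4) -> 2  [called from split_margin, line 27]
  split_margin([3, 8, 2, 7, 6, -3, -4, -4, 0, 9], -4) -> 4  [called from main, line 56]
  locate_pivot([3, 8, 2, 7, 6, -3, -4, -4, 0, 9], -4) -> 6  [called from scan_readings, line 41]
  scan_readings([3, 8, 2, 7, 6, -3, -4, -4, 0, 9], -4) -> 12  [called from main, line 58]
  collect_span(4, 12) -> 0  [called from main, line 60]
Log line origins:
  1: from main, line 55
  2: from merge_totals, line 2
  3: from merge_totals, line 7
  4: from verify_load, line 11
  5-14: from verify_load, line 16
  15: from split_margin, line 28
  16: from main, line 57
  17: from scan_readings, line 40
  18: from locate_pivot, line 33
  19: from locate_pivot, line 36
  20: from scan_readings, line 42
  21: from main, line 59
  22: from collect_span, line 47
A correct fix: line 44: replace `width` with `floor`.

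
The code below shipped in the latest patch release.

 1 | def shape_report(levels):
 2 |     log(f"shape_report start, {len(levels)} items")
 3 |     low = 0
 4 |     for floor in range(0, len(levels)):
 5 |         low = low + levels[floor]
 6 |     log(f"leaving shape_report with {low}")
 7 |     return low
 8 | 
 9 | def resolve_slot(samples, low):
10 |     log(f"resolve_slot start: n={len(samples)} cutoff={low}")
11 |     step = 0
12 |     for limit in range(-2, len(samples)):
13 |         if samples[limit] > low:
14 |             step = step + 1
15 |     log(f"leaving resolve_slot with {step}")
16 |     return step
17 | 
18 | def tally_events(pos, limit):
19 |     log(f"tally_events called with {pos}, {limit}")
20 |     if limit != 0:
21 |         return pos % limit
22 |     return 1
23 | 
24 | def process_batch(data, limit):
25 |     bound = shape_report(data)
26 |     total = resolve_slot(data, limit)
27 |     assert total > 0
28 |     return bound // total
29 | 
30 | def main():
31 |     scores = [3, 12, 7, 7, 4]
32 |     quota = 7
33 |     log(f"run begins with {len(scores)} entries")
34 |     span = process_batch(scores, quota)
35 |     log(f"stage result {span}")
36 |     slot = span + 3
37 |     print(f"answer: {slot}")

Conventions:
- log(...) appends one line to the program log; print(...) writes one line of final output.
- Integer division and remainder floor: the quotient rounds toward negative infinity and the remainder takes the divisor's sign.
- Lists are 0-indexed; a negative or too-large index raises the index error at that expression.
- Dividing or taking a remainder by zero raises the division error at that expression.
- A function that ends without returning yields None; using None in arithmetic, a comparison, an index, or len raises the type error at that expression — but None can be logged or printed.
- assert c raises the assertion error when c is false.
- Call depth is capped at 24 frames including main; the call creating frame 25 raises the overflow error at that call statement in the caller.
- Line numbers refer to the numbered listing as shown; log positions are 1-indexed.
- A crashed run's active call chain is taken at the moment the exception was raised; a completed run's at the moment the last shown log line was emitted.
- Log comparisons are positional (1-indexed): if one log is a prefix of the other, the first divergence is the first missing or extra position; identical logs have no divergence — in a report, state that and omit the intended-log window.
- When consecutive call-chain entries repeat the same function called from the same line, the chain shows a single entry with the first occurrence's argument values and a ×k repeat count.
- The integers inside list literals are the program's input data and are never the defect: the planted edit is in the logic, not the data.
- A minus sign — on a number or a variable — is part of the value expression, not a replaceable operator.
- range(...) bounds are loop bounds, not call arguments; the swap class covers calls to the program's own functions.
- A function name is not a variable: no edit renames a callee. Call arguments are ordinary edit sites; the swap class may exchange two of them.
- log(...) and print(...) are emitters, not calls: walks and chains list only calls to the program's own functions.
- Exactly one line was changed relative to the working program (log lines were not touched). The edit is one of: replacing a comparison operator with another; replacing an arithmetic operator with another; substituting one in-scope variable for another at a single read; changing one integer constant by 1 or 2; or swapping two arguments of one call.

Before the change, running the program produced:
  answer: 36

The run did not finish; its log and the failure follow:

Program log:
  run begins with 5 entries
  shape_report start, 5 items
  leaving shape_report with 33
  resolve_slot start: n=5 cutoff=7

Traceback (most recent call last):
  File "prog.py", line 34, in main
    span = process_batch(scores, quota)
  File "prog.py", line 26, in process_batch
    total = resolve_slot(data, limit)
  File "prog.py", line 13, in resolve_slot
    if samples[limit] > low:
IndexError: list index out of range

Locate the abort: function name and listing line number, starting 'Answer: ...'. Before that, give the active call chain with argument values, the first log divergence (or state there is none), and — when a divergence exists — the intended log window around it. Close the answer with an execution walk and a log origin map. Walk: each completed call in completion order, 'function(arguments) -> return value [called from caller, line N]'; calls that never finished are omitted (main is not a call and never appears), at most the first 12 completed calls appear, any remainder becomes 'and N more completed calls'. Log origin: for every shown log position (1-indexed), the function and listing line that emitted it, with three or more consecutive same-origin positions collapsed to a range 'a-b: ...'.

Answer: the error was raised in resolve_slot, line 13.
Core observation: After 4 matching log lines the faulty run goes silent, while the working version continues with 'leaving resolve_slot with 1'.
Call chain: main -> process_batch([3, 12, 7, 7, 4], 7) (called at line 34) -> resolve_slot([3, 12, 7, 7, 4], 7) (called at line 26).
First divergence: position 5 — the faulty run's log ends after 4 lines; the working version continues with 'leaving resolve_slot with 1'.
Intended log window:
  3: leaving shape_report with 33
  4: resolve_slot start: n=5 cutoff=7
  5: leaving resolve_slot with 1
  6: stage result 33
Execution walk:
  shape_report([3, 12, 7, 7, 4]) -> 33  [called from process_batch, line 25]
Log origins:
  1: from main, line 33
  2: from shape_report, line 2
  3: from shape_report, line 6
  4: from resolve_slot, line 10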